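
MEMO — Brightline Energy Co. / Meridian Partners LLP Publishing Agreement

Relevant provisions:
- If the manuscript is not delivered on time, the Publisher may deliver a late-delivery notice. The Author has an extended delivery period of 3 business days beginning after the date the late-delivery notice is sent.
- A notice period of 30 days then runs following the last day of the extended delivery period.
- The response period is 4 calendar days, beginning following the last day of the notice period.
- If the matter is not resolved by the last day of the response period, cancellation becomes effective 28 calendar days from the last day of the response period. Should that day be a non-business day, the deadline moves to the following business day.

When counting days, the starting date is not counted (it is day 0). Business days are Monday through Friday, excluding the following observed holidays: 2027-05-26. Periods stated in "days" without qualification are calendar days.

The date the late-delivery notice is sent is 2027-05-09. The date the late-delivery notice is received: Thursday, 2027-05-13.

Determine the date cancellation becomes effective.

The last day of the extended delivery period: 3 business days after Sunday, 2027-05-09, skipping weekends — May 10, May 11, May 12 — lands on Wednesday, 2027-05-12.
Adding 30 calendar days to 2027-05-12 gives 2027-06-11, which is the last day of the notice period.
The last day of the response period: 4 calendar days after 2027-06-11 is 2027-06-15.
Adding 28 calendar days to 2027-06-15 gives 2027-07-13, which is the date cancellation becomes effective. 2027-07-13 is a Tuesday and is not a listed holiday, so no roll-forward applies.

2027-07-13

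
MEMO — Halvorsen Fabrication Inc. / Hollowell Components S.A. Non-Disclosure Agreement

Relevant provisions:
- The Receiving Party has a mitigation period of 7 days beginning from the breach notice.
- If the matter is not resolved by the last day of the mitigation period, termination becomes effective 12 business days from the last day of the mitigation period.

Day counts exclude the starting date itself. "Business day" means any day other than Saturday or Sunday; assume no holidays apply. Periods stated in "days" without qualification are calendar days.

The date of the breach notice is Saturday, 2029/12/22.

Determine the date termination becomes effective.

The last day of the mitigation period: 2029/12/22 + 7 days = 2029/12/29.
The date termination becomes effective: counting 12 business days from Saturday, 2029/12/29 (Dec 31, Jan 1, Jan 2, Jan 3, …, Jan 11, Jan 14, Jan 15, skipping weekends) reaches Tuesday, 2030/01/15.

2030/01/15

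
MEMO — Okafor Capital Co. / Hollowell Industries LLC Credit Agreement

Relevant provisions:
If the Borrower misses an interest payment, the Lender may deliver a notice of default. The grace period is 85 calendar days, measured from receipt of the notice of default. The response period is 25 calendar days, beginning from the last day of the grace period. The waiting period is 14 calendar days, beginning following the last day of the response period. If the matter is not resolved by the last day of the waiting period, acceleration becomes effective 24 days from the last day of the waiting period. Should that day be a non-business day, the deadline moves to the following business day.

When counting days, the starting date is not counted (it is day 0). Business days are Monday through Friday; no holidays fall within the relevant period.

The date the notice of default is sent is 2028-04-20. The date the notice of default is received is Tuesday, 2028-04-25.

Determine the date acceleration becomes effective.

The last day of the grace period: 2028-04-25 + 85 days = 2028-07-19.
Adding 25 calendar days to 2028-07-19 gives 2028-08-13, which is the last day of the response period.
The last day of the waiting period: 14 calendar days after 2028-08-13 is 2028-08-27.
Adding 24 calendar days to 2028-08-27 gives 2028-09-20, which is the date acceleration becomes effective. 2028-09-20 is a Wednesday, so no roll-forward applies.

2028-09-20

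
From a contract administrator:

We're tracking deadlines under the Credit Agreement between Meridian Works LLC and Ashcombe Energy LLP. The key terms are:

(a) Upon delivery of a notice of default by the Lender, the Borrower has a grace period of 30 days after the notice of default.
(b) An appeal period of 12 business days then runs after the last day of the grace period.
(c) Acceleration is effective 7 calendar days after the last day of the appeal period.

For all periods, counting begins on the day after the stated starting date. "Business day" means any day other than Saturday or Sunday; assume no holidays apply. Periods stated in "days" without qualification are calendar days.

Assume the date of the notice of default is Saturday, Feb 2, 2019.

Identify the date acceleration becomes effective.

Mar 27, 2019

Adding 30 calendar days to Feb 2, 2019 gives Mar 4, 2019, which is the last day of the grace period.
The last day of the appeal period: 12 business days after Monday, Mar 4, 2019, skipping weekends — Mar 5, Mar 6, Mar 7, Mar 8, …, Mar 18, Mar 19, Mar 20 — lands on Wednesday, Mar 20, 2019.
Adding 7 calendar days to Mar 20, 2019 gives Mar 27, 2019, which is the date acceleration becomes effective.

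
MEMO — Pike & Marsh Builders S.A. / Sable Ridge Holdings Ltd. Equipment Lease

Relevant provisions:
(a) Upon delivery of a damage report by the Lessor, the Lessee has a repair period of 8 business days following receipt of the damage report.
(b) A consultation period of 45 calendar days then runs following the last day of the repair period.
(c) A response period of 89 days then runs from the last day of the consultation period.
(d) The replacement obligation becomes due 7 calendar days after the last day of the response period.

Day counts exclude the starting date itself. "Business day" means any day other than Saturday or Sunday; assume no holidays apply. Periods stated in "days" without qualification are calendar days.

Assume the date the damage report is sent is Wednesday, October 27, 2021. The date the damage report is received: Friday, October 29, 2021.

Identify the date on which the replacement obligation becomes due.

March 31, 2022

From Friday, October 29, 2021, 8 business days (Nov 1, Nov 2, Nov 3, Nov 4, Nov 5, Nov 8, Nov 9, Nov 10, skipping weekends) brings us to Wednesday, November 10, 2021, which is the last day of the repair period.
The last day of the consultation period: November 10, 2021 + 45 days = December 25, 2021.
Adding 89 calendar days to December 25, 2021 gives March 24, 2022, which is the last day of the response period.
The date on which the replacement obligation becomes due: March 24, 2022 + 7 days = March 31, 2022.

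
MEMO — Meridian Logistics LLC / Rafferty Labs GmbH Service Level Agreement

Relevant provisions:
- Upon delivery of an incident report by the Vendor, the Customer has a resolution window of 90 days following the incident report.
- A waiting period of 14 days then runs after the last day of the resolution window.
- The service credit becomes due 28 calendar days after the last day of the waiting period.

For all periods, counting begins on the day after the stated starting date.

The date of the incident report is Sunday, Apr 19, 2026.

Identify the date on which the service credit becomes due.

Adding 90 calendar days to Apr 19, 2026 gives Jul 18, 2026, which is the last day of the resolution window.
The last day of the waiting period: 14 calendar days after Jul 18, 2026 is Aug 1, 2026.
The date on which the service credit becomes due: 28 calendar days after Aug 1, 2026 is Aug 29, 2026.

Aug 29, 2026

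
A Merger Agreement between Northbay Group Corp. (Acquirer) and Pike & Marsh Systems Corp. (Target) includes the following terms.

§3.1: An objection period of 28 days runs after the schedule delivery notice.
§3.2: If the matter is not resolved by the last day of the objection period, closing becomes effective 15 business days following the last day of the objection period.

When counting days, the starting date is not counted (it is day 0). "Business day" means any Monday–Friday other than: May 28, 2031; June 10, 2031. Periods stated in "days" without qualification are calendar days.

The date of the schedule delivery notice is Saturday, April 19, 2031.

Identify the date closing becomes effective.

June 9, 2031

The last day of the objection period: 28 calendar days after April 19, 2031 is May 17, 2031.
The date closing becomes effective: 15 business days after Saturday, May 17, 2031, skipping weekends and the listed holiday on May 28 — May 19, May 20, May 21, May 22, …, Jun 5, Jun 6, Jun 9 — lands on Monday, June 9, 2031.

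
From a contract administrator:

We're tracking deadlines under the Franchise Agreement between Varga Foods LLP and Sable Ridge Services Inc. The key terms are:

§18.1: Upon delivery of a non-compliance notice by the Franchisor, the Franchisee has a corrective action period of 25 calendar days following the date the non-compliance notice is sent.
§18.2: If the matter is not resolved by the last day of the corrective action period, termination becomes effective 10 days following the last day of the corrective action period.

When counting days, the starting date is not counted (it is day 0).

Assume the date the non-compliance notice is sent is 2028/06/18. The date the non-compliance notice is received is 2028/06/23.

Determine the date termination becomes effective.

Adding 25 calendar days to 2028/06/18 gives 2028/07/13, which is the last day of the corrective action period.
The date termination becomes effective: 2028/07/13 + 10 days = 2028/07/23.

2028/07/23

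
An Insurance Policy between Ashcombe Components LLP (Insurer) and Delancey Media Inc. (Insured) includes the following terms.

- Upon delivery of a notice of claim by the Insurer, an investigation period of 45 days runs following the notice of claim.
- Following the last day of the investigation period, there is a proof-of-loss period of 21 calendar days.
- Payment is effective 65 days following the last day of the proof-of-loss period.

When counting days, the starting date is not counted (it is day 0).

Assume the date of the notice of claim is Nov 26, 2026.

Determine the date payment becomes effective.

Apr 6, 2027

Adding 45 calendar days to Nov 26, 2026 gives Jan 10, 2027, which is the last day of the investigation period.
The last day of the proof-of-loss period: Jan 10, 2027 + 21 days = Jan 31, 2027.
The date payment becomes effective: 65 calendar days after Jan 31, 2027 is Apr 6, 2027.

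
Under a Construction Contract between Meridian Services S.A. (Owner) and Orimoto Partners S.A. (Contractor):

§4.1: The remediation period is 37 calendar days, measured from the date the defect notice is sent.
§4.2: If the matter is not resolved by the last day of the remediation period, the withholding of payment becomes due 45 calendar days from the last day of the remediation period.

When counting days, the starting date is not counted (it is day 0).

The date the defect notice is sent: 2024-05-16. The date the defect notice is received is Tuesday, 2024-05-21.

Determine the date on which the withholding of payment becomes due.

The last day of the remediation period: 2024-05-16 + 37 days = 2024-06-22.
The date on which the withholding of payment becomes due: 45 calendar days after 2024-06-22 is 2024-08-06.

2024-08-06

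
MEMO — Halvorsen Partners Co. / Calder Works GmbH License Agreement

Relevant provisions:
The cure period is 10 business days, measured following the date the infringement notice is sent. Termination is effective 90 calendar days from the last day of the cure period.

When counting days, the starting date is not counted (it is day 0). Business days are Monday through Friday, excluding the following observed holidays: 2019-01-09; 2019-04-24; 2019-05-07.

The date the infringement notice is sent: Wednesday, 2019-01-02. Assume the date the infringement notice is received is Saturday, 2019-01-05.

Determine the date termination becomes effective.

2019-04-17

From Wednesday, 2019-01-02, 10 business days (Jan 3, Jan 4, Jan 7, Jan 8, Jan 10, Jan 11, Jan 14, Jan 15, Jan 16, Jan 17, skipping weekends and the listed holiday on Jan 9) brings us to Thursday, 2019-01-17, which is the last day of the cure period.
Adding 90 calendar days to 2019-01-17 gives 2019-04-17, which is the date termination becomes effective.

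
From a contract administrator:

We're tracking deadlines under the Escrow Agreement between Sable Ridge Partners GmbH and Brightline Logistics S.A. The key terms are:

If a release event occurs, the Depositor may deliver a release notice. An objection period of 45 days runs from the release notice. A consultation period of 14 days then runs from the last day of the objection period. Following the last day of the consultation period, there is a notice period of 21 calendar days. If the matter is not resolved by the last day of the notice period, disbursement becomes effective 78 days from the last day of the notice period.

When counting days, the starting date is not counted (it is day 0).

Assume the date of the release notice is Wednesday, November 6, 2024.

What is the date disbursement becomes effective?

The last day of the objection period: November 6, 2024 + 45 days = December 21, 2024.
The last day of the consultation period: December 21, 2024 + 14 days = January 4, 2025.
The last day of the notice period: January 4, 2025 + 21 days = January 25, 2025.
Adding 78 calendar days to January 25, 2025 gives April 13, 2025, which is the date disbursement becomes effective.

April 13, 2025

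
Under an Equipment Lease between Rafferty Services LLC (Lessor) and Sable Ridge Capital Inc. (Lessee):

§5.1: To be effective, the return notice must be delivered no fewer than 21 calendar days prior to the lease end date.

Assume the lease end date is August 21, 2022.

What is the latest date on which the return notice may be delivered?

July 31, 2022

August 21, 2022 minus 21 days is July 31, 2022.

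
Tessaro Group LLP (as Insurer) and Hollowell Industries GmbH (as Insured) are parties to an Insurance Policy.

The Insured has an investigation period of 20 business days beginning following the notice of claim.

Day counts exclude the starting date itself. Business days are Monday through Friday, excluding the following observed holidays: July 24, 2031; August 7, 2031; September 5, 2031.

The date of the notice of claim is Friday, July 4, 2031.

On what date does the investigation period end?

From Friday, July 4, 2031, 20 business days (Jul 7, Jul 8, Jul 9, Jul 10, …, Jul 31, Aug 1, Aug 4, skipping weekends and the listed holiday on Jul 24) brings us to Monday, August 4, 2031, which is the last day of the investigation period.

August 4, 2031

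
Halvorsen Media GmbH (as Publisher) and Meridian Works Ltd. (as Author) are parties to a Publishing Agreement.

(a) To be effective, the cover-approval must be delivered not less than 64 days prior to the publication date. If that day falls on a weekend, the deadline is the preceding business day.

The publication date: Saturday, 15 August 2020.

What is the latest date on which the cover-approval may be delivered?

15 August 2020 minus 64 days is 12 June 2020. That is a Friday, so no adjustment is needed.

12 June 2020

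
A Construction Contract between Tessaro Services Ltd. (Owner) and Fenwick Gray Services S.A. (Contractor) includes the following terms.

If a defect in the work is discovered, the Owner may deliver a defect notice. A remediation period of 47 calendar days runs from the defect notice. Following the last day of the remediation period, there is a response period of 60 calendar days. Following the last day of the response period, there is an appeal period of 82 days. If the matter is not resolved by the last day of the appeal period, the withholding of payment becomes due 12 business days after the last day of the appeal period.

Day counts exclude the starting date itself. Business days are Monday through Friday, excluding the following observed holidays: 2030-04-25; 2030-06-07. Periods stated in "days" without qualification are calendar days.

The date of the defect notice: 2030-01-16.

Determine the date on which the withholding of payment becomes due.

The last day of the remediation period: 47 calendar days after 2030-01-16 is 2030-03-04.
Adding 60 calendar days to 2030-03-04 gives 2030-05-03, which is the last day of the response period.
The last day of the appeal period: 82 calendar days after 2030-05-03 is 2030-07-24.
The date on which the withholding of payment becomes due: counting 12 business days from Wednesday, 2030-07-24 (Jul 25, Jul 26, Jul 29, Jul 30, …, Aug 7, Aug 8, Aug 9, skipping weekends) reaches Friday, 2030-08-09.

2030-08-09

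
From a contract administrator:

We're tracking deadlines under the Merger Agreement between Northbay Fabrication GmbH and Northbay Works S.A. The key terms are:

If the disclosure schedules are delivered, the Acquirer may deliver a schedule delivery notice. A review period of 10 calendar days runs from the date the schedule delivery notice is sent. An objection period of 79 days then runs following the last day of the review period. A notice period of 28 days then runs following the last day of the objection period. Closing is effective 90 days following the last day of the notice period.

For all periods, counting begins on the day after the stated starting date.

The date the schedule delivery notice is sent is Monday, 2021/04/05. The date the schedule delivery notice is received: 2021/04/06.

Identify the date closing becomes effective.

2021/10/29

The last day of the review period: 10 calendar days after 2021/04/05 is 2021/04/15.
The last day of the objection period: 79 calendar days after 2021/04/15 is 2021/07/03.
The last day of the notice period: 28 calendar days after 2021/07/03 is 2021/07/31.
The date closing becomes effective: 2021/07/31 + 90 days = 2021/10/29.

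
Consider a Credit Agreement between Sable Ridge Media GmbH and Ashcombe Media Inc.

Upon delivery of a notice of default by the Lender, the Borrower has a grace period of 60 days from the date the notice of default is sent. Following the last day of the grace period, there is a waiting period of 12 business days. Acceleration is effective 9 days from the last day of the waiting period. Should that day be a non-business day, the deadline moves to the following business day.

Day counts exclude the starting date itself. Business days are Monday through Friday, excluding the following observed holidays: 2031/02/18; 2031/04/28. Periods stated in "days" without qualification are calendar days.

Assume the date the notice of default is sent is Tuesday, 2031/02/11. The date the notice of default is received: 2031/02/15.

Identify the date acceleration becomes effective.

2031/05/09

The last day of the grace period: 2031/02/11 + 60 days = 2031/04/12.
The last day of the waiting period: 12 business days after Saturday, 2031/04/12, skipping weekends and the listed holiday on Apr 28 — Apr 14, Apr 15, Apr 16, Apr 17, …, Apr 25, Apr 29, Apr 30 — lands on Wednesday, 2031/04/30.
The date acceleration becomes effective: 9 calendar days after 2031/04/30 is 2031/05/09. 2031/05/09 is a Friday and is not a listed holiday, so no roll-forward applies.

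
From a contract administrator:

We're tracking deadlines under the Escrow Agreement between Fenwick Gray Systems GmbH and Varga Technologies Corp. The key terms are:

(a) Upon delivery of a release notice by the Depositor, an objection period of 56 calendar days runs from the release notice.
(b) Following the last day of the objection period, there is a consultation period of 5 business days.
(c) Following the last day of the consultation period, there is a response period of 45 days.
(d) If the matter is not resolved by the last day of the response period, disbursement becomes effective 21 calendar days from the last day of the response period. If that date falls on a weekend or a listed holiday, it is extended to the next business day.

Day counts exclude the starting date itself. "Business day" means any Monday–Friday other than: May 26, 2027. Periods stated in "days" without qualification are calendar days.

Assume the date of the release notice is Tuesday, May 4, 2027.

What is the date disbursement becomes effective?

The last day of the objection period: 56 calendar days after May 4, 2027 is June 29, 2027.
The last day of the consultation period: counting 5 business days from Tuesday, June 29, 2027 (Jun 30, Jul 1, Jul 2, Jul 5, Jul 6, skipping weekends) reaches Tuesday, July 6, 2027.
Adding 45 calendar days to July 6, 2027 gives August 20, 2027, which is the last day of the response period.
The date disbursement becomes effective: August 20, 2027 + 21 days = September 10, 2027. September 10, 2027 is a Friday and is not a listed holiday, so no roll-forward applies.

September 10, 2027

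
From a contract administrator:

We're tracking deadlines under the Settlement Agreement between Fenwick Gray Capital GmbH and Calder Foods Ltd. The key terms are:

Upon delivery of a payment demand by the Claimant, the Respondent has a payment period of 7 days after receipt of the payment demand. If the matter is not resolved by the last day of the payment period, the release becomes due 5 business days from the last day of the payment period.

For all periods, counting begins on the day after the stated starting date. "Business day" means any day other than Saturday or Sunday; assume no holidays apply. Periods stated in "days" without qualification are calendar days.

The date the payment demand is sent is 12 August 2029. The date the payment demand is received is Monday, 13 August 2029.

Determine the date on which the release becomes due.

27 August 2029

The last day of the payment period: 13 August 2029 + 7 days = 20 August 2029.
The date on which the release becomes due: counting 5 business days from Monday, 20 August 2029 (Aug 21, Aug 22, Aug 23, Aug 24, Aug 27, skipping weekends) reaches Monday, 27 August 2029.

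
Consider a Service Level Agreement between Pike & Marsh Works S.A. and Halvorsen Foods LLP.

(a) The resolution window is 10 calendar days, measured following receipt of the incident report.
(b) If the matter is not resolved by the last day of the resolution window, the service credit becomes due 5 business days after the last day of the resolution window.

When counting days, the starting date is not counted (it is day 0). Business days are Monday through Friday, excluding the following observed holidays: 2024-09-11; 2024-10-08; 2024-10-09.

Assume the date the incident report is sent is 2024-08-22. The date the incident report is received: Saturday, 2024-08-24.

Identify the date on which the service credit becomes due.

2024-09-10

The last day of the resolution window: 10 calendar days after 2024-08-24 is 2024-09-03.
The date on which the service credit becomes due: counting 5 business days from Tuesday, 2024-09-03 (Sep 4, Sep 5, Sep 6, Sep 9, Sep 10, skipping weekends) reaches Tuesday, 2024-09-10.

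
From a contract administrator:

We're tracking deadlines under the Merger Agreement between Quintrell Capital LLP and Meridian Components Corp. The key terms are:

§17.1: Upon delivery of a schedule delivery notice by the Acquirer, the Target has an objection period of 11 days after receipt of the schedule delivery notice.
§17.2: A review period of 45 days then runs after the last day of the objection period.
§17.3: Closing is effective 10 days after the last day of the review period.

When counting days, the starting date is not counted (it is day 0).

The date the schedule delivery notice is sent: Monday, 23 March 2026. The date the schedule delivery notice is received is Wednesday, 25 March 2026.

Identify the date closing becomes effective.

Adding 11 calendar days to 25 March 2026 gives 5 April 2026, which is the last day of the objection period.
The last day of the review period: 5 April 2026 + 45 days = 20 May 2026.
Adding 10 calendar days to 20 May 2026 gives 30 May 2026, which is the date closing becomes effective.

30 May 2026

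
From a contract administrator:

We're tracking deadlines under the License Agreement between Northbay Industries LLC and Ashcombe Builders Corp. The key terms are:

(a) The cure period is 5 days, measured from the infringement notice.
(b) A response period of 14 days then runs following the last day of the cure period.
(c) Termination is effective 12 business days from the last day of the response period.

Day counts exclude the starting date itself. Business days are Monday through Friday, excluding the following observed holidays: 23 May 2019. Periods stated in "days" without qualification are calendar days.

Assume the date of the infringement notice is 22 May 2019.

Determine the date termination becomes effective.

The last day of the cure period: 5 calendar days after 22 May 2019 is 27 May 2019.
The last day of the response period: 14 calendar days after 27 May 2019 is 10 June 2019.
The date termination becomes effective: counting 12 business days from Monday, 10 June 2019 (Jun 11, Jun 12, Jun 13, Jun 14, …, Jun 24, Jun 25, Jun 26, skipping weekends) reaches Wednesday, 26 June 2019.

26 June 2019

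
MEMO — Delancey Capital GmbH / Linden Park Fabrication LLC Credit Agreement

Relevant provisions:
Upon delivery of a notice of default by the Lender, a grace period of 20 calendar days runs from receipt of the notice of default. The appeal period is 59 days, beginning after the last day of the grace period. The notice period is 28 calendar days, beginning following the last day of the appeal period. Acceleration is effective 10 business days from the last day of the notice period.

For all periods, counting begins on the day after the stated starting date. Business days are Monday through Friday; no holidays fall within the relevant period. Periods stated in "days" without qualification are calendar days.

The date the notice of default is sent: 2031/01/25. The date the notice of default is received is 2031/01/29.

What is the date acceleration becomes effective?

2031/05/30

The last day of the grace period: 2031/01/29 + 20 days = 2031/02/18.
The last day of the appeal period: 2031/02/18 + 59 days = 2031/04/18.
Adding 28 calendar days to 2031/04/18 gives 2031/05/16, which is the last day of the notice period.
The date acceleration becomes effective: counting 10 business days from Friday, 2031/05/16 (May 19, May 20, May 21, May 22, May 23, May 26, May 27, May 28, May 29, May 30, skipping weekends) reaches Friday, 2031/05/30.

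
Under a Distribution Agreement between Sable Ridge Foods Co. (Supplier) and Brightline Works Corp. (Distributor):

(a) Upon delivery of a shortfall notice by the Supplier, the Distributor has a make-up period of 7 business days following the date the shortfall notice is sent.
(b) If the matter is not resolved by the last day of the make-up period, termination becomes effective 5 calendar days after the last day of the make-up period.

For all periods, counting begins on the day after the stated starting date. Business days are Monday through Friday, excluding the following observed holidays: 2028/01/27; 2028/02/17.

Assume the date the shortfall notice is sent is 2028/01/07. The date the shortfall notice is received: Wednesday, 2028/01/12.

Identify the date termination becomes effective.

2028/01/23

From Friday, 2028/01/07, 7 business days (Jan 10, Jan 11, Jan 12, Jan 13, Jan 14, Jan 17, Jan 18, skipping weekends) brings us to Tuesday, 2028/01/18, which is the last day of the make-up period.
The date termination becomes effective: 2028/01/18 + 5 days = 2028/01/23.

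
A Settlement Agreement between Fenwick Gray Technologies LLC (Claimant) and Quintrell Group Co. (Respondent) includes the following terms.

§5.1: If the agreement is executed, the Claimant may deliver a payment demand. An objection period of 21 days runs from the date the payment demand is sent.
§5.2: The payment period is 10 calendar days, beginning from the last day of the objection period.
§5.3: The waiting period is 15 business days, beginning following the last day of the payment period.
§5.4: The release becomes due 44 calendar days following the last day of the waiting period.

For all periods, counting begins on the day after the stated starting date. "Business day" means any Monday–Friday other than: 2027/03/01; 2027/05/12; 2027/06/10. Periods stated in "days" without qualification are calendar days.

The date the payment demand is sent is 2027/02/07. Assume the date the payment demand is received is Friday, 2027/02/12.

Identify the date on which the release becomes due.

2027/05/14

The last day of the objection period: 21 calendar days after 2027/02/07 is 2027/02/28.
Adding 10 calendar days to 2027/02/28 gives 2027/03/10, which is the last day of the payment period.
From Wednesday, 2027/03/10, 15 business days (Mar 11, Mar 12, Mar 15, Mar 16, …, Mar 29, Mar 30, Mar 31, skipping weekends) brings us to Wednesday, 2027/03/31, which is the last day of the waiting period.
The date on which the release becomes due: 44 calendar days after 2027/03/31 is 2027/05/14.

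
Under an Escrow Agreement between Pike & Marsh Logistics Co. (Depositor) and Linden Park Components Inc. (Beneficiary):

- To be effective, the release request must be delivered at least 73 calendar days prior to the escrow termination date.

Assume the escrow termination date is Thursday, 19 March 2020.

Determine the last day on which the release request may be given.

6 January 2020

Counting back 73 calendar days from 19 March 2020 gives 6 January 2020.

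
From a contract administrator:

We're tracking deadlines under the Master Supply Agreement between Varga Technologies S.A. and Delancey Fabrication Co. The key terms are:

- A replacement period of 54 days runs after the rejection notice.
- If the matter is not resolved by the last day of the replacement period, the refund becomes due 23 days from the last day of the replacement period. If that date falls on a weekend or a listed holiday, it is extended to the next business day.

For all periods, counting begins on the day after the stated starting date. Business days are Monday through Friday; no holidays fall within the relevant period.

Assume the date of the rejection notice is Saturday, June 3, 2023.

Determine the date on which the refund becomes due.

August 21, 2023

Adding 54 calendar days to June 3, 2023 gives July 27, 2023, which is the last day of the replacement period.
Adding 23 calendar days to July 27, 2023 gives August 19, 2023, which is the date on which the refund becomes due. That falls on a Saturday, so it rolls to the next business day, Monday, August 21, 2023.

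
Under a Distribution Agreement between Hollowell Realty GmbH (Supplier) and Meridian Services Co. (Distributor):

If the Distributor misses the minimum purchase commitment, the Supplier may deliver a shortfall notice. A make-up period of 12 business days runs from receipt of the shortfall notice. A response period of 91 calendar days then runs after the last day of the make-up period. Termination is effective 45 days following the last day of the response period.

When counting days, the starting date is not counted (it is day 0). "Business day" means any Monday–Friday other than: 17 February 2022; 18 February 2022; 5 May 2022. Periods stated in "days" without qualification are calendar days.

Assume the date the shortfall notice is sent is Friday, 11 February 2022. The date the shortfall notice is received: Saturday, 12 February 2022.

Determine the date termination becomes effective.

17 July 2022

The last day of the make-up period: counting 12 business days from Saturday, 12 February 2022 (Feb 14, Feb 15, Feb 16, Feb 21, …, Mar 1, Mar 2, Mar 3, skipping weekends and the listed holidays on Feb 17, Feb 18) reaches Thursday, 3 March 2022.
The last day of the response period: 3 March 2022 + 91 days = 2 June 2022.
The date termination becomes effective: 2 June 2022 + 45 days = 17 July 2022.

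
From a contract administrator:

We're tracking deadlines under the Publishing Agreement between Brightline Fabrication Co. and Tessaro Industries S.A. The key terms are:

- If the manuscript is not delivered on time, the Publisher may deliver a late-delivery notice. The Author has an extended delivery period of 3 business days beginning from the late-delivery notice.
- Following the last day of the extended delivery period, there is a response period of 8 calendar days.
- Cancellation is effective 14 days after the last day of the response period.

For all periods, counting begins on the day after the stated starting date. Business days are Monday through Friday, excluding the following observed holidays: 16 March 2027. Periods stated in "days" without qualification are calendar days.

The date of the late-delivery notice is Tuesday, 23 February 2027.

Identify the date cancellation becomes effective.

The last day of the extended delivery period: 3 business days after Tuesday, 23 February 2027, skipping weekends — Feb 24, Feb 25, Feb 26 — lands on Friday, 26 February 2027.
The last day of the response period: 8 calendar days after 26 February 2027 is 6 March 2027.
The date cancellation becomes effective: 6 March 2027 + 14 days = 20 March 2027.

20 March 2027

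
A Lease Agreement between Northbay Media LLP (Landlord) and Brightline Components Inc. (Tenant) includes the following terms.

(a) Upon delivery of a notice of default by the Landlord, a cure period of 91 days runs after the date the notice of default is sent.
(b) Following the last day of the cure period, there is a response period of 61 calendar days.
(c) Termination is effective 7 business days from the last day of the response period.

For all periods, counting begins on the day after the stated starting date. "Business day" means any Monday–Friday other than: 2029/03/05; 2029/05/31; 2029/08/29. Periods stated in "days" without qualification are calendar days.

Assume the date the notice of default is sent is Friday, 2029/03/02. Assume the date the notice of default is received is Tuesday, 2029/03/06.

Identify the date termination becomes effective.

2029/08/10

The last day of the cure period: 91 calendar days after 2029/03/02 is 2029/06/01.
Adding 61 calendar days to 2029/06/01 gives 2029/08/01, which is the last day of the response period.
The date termination becomes effective: 7 business days after Wednesday, 2029/08/01, skipping weekends — Aug 2, Aug 3, Aug 6, Aug 7, Aug 8, Aug 9, Aug 10 — lands on Friday, 2029/08/10.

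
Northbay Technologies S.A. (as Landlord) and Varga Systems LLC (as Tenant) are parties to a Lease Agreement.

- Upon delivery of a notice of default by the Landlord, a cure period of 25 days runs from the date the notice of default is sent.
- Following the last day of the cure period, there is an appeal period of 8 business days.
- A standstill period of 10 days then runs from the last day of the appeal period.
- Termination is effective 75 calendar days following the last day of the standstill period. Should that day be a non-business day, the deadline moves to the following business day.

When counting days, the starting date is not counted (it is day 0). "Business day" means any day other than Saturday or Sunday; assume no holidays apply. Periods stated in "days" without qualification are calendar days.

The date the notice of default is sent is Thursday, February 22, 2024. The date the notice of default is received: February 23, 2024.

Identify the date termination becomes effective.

Adding 25 calendar days to February 22, 2024 gives March 18, 2024, which is the last day of the cure period.
The last day of the appeal period: counting 8 business days from Monday, March 18, 2024 (Mar 19, Mar 20, Mar 21, Mar 22, Mar 25, Mar 26, Mar 27, Mar 28, skipping weekends) reaches Thursday, March 28, 2024.
The last day of the standstill period: 10 calendar days after March 28, 2024 is April 7, 2024.
Adding 75 calendar days to April 7, 2024 gives June 21, 2024, which is the date termination becomes effective. June 21, 2024 is a Friday, so no roll-forward applies.

June 21, 2024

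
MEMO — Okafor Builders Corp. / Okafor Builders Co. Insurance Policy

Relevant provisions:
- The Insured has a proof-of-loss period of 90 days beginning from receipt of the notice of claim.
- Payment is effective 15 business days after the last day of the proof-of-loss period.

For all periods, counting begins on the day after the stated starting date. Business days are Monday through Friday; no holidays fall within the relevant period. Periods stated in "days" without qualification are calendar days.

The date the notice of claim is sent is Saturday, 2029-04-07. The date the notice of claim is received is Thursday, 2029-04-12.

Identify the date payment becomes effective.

2029-08-01

Adding 90 calendar days to 2029-04-12 gives 2029-07-11, which is the last day of the proof-of-loss period.
From Wednesday, 2029-07-11, 15 business days (Jul 12, Jul 13, Jul 16, Jul 17, …, Jul 30, Jul 31, Aug 1, skipping weekends) brings us to Wednesday, 2029-08-01, which is the date payment becomes effective.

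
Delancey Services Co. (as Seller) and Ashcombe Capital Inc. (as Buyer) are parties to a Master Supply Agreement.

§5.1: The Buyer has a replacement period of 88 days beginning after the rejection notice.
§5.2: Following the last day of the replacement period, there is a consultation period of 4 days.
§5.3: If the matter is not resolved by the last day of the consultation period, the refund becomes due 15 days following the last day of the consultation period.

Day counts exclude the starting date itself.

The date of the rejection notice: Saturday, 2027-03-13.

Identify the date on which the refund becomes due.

Adding 88 calendar days to 2027-03-13 gives 2027-06-09, which is the last day of the replacement period.
The last day of the consultation period: 2027-06-09 + 4 days = 2027-06-13.
The date on which the refund becomes due: 2027-06-13 + 15 days = 2027-06-28.

2027-06-28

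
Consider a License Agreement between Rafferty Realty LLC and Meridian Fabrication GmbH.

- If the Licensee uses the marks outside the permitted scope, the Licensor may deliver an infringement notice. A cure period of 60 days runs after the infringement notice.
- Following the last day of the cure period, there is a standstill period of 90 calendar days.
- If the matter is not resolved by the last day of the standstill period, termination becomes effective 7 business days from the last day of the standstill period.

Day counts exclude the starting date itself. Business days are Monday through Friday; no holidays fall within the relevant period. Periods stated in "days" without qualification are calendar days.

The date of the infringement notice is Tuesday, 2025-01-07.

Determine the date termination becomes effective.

The last day of the cure period: 2025-01-07 + 60 days = 2025-03-08.
The last day of the standstill period: 90 calendar days after 2025-03-08 is 2025-06-06.
From Friday, 2025-06-06, 7 business days (Jun 9, Jun 10, Jun 11, Jun 12, Jun 13, Jun 16, Jun 17, skipping weekends) brings us to Tuesday, 2025-06-17, which is the date termination becomes effective.

2025-06-17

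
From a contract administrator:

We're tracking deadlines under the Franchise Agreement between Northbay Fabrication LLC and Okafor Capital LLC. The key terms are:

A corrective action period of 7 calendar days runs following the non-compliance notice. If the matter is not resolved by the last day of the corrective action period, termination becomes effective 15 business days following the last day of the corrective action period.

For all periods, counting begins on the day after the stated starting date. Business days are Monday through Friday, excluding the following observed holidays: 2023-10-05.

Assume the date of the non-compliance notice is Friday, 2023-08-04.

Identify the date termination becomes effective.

2023-09-01

The last day of the corrective action period: 2023-08-04 + 7 days = 2023-08-11.
The date termination becomes effective: 15 business days after Friday, 2023-08-11, skipping weekends — Aug 14, Aug 15, Aug 16, Aug 17, …, Aug 30, Aug 31, Sep 1 — lands on Friday, 2023-09-01.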